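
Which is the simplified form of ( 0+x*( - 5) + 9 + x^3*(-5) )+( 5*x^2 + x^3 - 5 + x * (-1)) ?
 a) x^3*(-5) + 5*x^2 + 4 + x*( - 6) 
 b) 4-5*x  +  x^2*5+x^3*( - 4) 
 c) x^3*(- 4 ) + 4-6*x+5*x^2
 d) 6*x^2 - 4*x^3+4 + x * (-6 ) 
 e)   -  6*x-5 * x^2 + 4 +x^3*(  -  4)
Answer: c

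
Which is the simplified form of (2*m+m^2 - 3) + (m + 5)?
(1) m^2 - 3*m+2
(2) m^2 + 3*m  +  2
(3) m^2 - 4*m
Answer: 2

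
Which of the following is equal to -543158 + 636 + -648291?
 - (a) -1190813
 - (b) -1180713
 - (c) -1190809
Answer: a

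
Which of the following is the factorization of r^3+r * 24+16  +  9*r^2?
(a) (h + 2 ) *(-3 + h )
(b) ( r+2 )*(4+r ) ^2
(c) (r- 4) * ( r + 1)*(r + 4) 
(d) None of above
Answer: d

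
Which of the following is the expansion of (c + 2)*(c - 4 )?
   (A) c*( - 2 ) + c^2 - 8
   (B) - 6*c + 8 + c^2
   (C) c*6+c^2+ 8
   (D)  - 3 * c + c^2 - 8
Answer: A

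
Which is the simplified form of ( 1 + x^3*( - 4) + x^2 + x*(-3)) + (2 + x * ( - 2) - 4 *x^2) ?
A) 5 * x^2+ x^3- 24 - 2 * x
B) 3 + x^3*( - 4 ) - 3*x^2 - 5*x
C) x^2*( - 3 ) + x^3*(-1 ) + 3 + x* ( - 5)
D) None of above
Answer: B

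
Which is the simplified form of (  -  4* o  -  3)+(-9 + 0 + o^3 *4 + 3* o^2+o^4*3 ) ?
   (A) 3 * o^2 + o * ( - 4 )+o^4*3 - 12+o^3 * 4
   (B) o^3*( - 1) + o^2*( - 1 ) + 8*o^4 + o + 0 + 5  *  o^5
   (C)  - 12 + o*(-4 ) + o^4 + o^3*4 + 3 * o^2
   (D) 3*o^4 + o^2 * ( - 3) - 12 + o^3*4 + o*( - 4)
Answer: A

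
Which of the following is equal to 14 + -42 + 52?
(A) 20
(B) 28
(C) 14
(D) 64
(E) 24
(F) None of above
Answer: E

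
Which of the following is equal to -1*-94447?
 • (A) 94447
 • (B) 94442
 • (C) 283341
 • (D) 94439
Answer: A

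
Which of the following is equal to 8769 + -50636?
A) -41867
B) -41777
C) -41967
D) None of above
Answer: A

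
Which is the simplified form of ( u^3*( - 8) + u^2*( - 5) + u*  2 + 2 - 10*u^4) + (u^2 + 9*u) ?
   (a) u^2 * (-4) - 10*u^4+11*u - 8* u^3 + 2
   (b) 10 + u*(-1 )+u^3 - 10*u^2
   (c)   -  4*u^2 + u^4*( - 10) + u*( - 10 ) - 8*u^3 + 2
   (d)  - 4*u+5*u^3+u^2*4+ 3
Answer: a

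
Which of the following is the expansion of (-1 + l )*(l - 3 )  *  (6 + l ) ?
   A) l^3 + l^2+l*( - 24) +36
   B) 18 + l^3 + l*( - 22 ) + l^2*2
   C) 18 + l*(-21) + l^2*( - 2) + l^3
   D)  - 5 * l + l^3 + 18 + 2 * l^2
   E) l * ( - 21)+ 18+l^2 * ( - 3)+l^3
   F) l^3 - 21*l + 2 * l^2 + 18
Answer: F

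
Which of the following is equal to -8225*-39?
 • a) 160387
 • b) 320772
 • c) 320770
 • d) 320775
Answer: d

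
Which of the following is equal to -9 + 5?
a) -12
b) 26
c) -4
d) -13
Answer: c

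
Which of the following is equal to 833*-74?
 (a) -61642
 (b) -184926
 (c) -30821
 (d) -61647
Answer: a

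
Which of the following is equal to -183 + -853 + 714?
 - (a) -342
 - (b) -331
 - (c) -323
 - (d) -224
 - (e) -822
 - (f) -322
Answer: f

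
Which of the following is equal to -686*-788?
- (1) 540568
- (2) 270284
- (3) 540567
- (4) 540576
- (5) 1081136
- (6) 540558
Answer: 1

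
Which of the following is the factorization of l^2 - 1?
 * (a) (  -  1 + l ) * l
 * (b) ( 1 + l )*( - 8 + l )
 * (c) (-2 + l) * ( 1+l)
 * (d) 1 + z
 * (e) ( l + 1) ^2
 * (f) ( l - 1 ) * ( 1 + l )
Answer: f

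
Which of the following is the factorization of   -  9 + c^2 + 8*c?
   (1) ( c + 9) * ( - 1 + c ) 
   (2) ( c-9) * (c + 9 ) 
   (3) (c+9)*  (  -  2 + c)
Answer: 1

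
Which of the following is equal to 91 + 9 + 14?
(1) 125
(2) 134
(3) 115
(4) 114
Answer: 4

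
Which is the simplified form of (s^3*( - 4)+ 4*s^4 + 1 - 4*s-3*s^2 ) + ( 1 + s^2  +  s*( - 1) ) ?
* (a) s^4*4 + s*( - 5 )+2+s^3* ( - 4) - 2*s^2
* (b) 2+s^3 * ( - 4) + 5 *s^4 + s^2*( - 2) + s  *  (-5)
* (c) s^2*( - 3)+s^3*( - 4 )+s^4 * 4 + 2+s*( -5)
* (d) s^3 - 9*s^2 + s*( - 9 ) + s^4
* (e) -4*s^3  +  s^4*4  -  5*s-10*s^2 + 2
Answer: a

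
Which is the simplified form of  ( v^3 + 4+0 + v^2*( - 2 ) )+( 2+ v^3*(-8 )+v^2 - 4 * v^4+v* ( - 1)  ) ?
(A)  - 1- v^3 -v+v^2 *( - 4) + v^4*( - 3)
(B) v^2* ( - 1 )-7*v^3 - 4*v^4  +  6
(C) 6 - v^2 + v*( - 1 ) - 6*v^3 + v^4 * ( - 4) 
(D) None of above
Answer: D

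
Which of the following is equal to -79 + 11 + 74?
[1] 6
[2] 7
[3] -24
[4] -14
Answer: 1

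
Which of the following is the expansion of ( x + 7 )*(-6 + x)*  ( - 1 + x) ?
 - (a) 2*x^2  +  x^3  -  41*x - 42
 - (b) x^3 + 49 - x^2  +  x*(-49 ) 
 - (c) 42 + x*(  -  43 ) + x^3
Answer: c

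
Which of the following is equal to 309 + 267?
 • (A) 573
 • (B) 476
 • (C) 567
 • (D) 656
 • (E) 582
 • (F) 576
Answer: F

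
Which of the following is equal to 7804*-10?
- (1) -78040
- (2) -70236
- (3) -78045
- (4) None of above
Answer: 1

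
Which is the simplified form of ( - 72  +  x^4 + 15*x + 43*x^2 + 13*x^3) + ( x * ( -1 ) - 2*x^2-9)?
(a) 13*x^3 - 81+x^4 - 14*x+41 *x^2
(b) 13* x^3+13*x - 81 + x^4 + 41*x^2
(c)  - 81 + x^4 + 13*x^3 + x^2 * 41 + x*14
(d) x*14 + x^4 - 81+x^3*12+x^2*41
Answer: c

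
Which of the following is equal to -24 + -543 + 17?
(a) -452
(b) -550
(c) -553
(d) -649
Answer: b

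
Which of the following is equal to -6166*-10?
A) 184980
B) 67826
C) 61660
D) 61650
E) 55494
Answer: C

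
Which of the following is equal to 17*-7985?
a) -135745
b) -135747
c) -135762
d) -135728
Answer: a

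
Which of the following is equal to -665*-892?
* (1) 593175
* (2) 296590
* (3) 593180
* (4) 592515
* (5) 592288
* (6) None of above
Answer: 3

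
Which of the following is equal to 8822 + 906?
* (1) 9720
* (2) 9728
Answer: 2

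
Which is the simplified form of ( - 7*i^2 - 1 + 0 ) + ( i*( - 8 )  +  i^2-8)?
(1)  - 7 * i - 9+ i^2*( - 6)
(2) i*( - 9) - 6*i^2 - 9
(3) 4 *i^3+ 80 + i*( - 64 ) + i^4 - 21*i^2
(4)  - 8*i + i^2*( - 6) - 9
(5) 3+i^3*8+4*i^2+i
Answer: 4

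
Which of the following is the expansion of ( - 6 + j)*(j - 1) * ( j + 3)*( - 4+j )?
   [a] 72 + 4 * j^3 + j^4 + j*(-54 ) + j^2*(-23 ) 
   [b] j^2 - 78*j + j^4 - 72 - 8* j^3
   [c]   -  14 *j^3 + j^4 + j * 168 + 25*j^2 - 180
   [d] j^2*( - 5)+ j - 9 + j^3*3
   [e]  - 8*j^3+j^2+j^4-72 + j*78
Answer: e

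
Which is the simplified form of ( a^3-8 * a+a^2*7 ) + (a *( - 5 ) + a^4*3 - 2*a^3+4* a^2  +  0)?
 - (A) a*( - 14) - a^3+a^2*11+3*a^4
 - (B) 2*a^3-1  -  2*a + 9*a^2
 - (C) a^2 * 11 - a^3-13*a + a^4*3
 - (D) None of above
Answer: C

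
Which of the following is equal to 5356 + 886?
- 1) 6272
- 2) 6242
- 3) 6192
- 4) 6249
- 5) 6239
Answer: 2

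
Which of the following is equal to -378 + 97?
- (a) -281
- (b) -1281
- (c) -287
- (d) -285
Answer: a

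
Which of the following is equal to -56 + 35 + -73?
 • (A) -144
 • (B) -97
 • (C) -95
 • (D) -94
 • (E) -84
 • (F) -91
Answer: D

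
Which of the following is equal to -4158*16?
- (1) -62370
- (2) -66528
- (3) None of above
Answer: 2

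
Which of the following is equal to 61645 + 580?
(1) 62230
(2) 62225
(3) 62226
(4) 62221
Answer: 2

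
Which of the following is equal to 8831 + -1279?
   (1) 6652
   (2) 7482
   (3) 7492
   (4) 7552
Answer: 4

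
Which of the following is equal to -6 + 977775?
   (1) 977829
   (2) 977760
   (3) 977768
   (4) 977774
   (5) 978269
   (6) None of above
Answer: 6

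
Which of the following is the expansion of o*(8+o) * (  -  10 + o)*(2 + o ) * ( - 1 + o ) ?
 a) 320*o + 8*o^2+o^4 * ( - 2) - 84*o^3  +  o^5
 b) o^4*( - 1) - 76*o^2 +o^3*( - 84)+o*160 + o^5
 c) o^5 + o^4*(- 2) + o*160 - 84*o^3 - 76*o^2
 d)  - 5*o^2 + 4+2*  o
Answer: b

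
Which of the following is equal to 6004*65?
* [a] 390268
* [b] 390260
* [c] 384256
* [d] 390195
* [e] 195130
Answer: b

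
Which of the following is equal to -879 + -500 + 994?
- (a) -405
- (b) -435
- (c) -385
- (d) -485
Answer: c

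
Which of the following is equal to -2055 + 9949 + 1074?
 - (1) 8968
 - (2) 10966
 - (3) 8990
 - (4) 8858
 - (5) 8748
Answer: 1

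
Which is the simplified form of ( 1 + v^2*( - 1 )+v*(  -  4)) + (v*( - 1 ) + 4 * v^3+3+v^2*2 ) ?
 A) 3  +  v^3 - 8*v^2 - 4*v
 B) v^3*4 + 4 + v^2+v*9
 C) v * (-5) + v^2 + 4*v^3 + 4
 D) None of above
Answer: C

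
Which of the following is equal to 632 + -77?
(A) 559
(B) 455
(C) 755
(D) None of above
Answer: D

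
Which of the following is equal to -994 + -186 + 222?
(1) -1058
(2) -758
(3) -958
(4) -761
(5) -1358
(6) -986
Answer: 3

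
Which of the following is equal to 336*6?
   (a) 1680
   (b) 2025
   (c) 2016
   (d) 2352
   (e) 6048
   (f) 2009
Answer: c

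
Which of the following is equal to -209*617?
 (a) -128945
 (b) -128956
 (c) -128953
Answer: c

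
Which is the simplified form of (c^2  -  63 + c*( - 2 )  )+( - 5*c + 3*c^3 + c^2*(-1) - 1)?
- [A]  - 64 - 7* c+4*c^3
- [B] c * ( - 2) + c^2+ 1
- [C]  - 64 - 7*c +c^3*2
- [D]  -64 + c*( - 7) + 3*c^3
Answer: D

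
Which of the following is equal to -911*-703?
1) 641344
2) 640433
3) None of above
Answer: 2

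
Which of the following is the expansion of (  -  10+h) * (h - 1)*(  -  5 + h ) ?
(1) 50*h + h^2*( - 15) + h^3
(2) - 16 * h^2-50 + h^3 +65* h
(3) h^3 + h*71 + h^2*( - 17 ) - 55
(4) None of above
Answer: 2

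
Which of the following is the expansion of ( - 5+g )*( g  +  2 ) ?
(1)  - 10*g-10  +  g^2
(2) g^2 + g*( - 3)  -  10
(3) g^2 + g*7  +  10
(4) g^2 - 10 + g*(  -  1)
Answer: 2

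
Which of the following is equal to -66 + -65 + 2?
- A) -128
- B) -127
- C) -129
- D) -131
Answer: C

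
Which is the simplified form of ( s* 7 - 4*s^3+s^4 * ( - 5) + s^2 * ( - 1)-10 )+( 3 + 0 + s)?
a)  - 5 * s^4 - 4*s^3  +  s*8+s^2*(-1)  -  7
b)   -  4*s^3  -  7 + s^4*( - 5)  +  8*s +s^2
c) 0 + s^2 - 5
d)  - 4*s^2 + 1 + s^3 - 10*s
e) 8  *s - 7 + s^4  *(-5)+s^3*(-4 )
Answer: a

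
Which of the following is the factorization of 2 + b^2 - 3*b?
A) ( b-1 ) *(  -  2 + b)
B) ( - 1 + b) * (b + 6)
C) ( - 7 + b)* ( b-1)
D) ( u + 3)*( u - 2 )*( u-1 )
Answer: A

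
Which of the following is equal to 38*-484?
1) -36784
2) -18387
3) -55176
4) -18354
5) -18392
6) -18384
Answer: 5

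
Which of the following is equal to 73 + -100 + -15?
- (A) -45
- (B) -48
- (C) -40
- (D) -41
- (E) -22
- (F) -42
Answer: F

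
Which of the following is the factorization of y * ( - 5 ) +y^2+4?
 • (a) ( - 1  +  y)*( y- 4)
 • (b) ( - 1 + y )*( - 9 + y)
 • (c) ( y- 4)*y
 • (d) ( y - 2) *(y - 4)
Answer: a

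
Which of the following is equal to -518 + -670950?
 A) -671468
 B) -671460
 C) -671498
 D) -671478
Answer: A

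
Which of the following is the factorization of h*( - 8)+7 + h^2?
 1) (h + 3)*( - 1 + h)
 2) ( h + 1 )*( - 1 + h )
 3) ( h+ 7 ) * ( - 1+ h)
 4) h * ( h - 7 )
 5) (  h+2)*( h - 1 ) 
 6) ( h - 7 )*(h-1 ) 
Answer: 6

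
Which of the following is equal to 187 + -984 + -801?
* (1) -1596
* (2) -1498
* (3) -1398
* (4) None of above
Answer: 4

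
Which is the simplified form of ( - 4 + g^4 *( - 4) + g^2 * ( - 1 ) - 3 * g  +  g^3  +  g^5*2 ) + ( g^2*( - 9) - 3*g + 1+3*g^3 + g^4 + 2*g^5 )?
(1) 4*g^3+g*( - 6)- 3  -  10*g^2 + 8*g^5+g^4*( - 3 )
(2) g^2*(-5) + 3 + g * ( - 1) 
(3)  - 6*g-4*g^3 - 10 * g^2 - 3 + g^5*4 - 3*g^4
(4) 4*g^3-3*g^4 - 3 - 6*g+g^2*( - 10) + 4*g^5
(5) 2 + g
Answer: 4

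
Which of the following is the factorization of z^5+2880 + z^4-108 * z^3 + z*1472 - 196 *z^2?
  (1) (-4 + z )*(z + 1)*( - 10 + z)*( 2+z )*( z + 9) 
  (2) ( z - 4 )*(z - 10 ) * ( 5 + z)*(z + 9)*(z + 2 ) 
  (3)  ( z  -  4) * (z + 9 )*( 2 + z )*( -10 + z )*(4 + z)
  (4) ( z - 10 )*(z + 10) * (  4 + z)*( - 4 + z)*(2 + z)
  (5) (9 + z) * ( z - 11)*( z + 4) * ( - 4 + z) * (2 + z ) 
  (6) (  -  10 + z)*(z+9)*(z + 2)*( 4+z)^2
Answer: 3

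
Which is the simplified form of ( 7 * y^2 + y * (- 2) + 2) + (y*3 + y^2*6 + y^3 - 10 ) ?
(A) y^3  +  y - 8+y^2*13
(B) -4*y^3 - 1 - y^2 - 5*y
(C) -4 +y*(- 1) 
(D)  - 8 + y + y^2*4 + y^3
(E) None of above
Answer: A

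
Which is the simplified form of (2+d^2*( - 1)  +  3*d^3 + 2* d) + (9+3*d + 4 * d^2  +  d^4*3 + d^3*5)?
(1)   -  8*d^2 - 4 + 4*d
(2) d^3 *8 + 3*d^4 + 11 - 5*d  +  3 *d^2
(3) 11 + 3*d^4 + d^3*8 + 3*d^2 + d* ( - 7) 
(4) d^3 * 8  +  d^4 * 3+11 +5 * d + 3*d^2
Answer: 4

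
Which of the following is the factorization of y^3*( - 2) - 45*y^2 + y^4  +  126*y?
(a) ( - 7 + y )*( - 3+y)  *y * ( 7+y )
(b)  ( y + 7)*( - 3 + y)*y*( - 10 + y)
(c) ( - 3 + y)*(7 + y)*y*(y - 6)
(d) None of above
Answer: c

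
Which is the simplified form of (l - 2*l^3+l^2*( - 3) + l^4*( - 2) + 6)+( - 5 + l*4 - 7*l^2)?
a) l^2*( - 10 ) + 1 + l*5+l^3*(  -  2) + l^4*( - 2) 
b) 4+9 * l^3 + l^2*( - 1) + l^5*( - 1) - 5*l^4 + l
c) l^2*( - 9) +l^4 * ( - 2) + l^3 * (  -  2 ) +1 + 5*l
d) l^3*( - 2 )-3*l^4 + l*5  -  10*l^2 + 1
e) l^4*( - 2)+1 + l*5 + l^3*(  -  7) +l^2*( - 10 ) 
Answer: a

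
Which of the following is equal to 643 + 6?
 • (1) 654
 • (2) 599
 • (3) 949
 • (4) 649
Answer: 4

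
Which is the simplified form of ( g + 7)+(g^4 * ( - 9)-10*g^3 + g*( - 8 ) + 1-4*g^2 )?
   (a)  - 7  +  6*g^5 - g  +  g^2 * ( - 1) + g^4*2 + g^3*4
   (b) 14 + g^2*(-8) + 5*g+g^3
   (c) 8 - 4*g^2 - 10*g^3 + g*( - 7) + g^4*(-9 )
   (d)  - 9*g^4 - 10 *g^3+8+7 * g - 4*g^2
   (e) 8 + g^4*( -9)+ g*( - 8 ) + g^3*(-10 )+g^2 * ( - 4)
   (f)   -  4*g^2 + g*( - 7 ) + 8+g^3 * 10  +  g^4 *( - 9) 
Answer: c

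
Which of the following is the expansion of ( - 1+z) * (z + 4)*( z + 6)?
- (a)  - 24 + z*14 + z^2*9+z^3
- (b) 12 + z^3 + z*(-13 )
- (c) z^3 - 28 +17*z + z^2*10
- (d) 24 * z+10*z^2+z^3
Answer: a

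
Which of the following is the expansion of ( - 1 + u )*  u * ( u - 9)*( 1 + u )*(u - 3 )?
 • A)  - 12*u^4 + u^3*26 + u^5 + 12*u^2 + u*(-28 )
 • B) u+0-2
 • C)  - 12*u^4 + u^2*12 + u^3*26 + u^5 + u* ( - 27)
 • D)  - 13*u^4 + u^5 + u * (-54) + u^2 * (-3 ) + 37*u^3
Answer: C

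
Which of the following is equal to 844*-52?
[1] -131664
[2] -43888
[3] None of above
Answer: 2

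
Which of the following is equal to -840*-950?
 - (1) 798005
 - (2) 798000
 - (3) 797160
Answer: 2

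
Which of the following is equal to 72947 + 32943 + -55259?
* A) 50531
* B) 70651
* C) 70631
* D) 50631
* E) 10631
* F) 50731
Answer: D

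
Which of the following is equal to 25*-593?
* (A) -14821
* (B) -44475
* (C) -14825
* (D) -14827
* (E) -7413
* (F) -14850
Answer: C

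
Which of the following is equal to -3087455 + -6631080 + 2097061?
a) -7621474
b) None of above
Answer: a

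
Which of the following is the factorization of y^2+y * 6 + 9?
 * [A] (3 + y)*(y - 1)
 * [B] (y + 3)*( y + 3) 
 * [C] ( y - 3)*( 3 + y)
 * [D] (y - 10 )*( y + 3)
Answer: B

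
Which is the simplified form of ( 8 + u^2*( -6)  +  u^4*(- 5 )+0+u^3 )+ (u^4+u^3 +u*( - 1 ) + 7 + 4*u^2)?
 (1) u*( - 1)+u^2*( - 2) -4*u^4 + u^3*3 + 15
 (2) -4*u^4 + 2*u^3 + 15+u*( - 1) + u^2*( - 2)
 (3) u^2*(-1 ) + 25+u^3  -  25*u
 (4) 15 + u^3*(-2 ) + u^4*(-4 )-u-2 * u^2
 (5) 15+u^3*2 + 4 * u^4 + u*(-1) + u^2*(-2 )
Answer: 2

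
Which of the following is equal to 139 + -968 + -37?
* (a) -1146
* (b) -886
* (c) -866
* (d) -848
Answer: c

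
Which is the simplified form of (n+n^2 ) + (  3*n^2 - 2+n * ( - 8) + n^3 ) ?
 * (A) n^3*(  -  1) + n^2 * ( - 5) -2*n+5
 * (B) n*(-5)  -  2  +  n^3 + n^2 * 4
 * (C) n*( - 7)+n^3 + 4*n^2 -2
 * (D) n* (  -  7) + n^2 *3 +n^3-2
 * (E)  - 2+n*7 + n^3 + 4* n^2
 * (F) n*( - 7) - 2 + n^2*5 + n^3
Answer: C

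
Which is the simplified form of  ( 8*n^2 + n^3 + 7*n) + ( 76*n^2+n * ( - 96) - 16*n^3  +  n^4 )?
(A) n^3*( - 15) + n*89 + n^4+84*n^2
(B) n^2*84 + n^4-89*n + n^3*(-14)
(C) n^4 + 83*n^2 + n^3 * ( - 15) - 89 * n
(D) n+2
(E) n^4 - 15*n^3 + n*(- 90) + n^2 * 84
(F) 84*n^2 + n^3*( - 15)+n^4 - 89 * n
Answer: F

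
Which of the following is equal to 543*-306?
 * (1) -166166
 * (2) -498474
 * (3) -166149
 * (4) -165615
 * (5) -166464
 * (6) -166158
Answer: 6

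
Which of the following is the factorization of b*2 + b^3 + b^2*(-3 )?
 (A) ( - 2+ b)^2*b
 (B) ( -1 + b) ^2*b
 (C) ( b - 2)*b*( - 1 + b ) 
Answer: C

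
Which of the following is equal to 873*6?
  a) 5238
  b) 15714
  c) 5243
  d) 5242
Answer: a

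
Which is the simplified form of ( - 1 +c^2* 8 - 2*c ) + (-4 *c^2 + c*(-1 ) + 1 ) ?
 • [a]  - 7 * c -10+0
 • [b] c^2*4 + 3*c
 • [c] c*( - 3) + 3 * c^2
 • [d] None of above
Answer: d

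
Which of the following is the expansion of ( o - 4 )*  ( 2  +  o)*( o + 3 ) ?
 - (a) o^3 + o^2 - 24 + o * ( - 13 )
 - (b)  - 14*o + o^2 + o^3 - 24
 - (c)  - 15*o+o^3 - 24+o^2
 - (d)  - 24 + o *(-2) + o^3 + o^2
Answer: b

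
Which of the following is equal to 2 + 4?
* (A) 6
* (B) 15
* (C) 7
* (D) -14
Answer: A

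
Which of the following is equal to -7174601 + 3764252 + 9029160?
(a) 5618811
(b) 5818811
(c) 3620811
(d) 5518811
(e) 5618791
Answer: a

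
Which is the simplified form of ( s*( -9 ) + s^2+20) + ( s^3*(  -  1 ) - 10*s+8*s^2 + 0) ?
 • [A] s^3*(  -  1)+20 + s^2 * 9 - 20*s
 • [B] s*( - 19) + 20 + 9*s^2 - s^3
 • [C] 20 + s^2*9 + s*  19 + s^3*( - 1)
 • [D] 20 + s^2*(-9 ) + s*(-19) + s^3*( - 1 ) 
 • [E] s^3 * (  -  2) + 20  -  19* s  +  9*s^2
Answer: B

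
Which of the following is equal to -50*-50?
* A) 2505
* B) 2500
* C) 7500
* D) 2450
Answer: B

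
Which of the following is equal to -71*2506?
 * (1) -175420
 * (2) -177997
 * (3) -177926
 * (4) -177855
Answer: 3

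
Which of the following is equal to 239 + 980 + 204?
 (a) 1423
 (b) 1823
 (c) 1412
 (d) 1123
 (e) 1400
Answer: a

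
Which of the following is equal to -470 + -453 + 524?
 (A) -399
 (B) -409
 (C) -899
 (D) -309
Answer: A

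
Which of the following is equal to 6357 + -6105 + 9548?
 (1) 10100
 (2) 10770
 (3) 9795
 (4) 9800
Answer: 4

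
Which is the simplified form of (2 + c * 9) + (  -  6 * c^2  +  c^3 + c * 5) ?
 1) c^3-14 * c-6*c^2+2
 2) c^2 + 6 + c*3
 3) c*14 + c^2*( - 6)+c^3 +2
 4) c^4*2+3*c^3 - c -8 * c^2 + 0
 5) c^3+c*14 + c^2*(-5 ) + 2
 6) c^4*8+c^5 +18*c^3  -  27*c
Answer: 3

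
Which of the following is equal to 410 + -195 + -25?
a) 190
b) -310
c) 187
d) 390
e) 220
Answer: a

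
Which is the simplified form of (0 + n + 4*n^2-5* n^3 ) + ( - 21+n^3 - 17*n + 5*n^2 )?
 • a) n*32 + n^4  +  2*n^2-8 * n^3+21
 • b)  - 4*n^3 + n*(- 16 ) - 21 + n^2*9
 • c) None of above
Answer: b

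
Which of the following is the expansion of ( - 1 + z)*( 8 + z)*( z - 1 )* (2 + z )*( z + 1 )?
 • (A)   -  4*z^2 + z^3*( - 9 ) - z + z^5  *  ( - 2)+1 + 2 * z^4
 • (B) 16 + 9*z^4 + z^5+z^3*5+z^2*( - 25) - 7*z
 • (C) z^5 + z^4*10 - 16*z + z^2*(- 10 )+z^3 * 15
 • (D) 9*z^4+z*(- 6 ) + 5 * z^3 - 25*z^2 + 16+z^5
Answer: D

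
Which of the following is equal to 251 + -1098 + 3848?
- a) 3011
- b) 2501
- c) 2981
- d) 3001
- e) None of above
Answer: d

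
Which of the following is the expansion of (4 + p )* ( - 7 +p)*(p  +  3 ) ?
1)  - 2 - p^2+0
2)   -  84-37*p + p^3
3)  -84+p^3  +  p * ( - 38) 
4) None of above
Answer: 2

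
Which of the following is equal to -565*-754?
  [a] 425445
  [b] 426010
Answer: b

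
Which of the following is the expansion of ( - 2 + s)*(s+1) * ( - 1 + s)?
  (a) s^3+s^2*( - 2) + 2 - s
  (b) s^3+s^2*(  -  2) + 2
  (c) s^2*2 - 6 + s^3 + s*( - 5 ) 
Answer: a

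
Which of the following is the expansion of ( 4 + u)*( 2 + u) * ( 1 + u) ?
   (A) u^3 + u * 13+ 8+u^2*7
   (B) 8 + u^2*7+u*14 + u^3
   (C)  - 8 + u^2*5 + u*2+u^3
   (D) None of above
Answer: B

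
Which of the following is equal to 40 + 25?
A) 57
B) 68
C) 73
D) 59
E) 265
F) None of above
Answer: F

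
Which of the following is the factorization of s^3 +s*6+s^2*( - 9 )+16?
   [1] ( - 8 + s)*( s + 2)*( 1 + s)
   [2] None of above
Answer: 2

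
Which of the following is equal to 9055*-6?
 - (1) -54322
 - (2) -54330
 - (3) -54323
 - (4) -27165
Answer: 2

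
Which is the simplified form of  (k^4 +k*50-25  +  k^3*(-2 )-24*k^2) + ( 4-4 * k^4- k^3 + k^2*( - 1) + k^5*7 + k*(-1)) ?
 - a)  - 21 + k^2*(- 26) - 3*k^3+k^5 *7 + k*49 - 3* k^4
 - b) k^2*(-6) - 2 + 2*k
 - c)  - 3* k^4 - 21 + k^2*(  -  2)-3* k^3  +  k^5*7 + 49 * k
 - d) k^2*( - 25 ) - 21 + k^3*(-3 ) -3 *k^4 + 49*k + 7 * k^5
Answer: d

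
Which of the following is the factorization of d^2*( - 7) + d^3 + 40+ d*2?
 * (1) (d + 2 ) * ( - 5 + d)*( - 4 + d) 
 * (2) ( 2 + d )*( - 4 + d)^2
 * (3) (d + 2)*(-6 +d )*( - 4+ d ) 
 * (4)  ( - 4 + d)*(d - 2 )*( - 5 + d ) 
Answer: 1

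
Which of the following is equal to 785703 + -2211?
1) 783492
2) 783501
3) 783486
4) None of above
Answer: 1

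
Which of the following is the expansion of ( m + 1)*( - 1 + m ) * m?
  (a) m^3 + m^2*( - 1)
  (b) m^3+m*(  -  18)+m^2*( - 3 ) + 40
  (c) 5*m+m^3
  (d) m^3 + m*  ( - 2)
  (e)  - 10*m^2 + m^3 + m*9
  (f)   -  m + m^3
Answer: f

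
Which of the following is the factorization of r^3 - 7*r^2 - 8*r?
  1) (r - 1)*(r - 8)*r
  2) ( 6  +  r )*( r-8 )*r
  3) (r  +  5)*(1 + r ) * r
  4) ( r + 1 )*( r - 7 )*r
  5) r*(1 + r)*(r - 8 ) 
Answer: 5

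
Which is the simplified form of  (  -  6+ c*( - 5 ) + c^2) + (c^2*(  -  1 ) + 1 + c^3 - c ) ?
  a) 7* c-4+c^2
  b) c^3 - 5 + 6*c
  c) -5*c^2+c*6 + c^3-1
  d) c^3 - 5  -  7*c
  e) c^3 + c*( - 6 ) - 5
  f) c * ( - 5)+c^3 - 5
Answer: e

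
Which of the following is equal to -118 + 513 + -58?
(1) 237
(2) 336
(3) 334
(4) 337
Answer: 4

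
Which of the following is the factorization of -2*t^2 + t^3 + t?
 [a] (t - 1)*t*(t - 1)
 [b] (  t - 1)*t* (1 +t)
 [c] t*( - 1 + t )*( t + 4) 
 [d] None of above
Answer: a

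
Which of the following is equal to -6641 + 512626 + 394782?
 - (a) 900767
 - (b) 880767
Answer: a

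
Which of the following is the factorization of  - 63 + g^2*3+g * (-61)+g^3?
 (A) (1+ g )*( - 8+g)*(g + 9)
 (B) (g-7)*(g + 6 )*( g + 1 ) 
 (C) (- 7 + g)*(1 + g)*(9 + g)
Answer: C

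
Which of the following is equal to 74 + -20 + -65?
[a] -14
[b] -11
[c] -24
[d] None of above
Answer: b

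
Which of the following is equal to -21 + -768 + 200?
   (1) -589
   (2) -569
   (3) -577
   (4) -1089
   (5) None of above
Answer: 1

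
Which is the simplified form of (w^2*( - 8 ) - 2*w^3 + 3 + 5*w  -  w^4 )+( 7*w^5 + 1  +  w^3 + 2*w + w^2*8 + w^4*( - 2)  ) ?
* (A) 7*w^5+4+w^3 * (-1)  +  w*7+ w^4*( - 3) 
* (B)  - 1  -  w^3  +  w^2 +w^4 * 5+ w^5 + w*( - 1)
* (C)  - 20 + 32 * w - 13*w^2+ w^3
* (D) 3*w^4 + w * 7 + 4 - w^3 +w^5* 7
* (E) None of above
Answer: A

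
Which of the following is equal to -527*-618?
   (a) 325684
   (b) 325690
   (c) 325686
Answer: c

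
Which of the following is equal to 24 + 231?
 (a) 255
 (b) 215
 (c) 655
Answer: a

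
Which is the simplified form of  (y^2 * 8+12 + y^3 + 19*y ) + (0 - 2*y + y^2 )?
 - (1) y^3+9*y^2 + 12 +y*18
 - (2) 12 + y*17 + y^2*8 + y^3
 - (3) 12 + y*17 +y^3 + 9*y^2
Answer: 3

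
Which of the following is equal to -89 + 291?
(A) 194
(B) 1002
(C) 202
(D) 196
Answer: C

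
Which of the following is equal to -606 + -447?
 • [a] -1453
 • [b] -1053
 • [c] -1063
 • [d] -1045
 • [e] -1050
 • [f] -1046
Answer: b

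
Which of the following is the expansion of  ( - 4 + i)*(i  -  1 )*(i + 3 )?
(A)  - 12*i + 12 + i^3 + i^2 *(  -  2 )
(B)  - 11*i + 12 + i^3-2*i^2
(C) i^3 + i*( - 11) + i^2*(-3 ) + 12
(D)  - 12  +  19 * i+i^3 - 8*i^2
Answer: B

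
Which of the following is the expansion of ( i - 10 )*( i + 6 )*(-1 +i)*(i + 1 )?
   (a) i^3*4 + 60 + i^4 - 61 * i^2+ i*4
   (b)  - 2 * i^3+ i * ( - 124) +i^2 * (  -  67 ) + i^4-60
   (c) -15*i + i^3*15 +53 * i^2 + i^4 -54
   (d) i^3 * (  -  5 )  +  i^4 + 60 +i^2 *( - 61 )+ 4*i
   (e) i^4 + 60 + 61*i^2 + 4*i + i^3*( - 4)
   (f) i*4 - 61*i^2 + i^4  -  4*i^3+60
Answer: f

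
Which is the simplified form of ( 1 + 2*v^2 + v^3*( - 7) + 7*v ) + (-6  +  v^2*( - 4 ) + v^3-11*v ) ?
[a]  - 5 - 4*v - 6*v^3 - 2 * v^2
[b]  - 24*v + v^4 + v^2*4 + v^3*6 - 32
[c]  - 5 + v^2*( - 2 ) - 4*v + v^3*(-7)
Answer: a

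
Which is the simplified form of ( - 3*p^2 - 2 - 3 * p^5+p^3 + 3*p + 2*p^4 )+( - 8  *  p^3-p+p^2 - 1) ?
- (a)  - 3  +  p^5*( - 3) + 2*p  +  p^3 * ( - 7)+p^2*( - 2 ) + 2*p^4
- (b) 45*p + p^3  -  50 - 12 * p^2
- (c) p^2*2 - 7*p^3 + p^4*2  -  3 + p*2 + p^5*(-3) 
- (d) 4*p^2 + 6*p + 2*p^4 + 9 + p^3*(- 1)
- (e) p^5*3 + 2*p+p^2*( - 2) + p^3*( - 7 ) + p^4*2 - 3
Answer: a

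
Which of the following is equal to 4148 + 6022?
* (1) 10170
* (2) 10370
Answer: 1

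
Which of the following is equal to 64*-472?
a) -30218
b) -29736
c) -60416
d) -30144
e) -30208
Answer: e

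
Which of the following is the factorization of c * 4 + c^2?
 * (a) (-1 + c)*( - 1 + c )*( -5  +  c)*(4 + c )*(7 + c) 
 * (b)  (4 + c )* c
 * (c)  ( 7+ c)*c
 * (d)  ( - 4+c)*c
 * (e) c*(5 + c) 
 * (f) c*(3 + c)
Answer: b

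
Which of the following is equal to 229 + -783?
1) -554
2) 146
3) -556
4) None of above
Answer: 1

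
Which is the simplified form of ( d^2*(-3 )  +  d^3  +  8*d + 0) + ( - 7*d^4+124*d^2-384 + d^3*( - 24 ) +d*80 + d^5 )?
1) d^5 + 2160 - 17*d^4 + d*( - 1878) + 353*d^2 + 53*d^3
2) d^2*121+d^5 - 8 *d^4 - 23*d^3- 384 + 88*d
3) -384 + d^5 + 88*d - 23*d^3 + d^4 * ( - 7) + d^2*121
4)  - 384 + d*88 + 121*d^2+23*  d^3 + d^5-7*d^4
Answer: 3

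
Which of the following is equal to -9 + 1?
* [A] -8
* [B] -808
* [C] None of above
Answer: A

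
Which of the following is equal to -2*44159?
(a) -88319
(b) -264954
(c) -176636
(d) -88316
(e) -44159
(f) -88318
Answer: f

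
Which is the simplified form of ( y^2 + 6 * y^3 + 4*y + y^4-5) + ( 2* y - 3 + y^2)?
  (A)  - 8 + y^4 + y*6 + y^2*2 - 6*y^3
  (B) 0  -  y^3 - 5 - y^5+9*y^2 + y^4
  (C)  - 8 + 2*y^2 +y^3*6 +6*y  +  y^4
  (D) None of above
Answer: C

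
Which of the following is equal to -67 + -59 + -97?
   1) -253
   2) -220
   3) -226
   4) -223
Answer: 4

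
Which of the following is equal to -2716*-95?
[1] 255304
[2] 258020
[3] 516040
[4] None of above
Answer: 2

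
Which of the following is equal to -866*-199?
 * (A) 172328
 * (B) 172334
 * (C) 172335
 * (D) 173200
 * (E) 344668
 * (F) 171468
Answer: B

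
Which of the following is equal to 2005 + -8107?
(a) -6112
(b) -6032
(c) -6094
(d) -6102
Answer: d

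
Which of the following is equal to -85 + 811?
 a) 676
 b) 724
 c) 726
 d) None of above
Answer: c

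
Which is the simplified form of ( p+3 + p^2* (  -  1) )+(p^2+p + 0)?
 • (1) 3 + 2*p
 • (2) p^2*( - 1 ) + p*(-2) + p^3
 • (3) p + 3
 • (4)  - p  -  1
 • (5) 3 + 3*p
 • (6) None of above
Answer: 1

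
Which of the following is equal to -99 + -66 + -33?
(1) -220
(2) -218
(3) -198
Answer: 3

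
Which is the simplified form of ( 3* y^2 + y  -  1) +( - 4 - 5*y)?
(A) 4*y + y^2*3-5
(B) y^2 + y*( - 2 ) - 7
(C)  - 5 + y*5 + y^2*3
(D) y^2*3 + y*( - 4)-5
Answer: D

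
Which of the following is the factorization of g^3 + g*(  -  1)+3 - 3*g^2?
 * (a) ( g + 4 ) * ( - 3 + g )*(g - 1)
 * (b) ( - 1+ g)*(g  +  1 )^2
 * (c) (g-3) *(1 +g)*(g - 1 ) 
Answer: c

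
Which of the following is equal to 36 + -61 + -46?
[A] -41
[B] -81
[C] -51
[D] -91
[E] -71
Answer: E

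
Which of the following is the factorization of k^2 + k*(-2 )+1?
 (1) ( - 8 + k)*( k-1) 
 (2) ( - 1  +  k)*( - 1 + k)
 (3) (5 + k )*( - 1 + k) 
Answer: 2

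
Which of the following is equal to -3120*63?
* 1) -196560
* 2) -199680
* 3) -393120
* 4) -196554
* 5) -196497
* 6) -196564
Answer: 1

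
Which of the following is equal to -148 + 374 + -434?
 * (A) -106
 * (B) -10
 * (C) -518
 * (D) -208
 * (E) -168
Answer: D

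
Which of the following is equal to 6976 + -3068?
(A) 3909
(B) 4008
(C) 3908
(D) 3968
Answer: C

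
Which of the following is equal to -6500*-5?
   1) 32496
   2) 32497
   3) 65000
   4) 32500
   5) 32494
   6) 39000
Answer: 4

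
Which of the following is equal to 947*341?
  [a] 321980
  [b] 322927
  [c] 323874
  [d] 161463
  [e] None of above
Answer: b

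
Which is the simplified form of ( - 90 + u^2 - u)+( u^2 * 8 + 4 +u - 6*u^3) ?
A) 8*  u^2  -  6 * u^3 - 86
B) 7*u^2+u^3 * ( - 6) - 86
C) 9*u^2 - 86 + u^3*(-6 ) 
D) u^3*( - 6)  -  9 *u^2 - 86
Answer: C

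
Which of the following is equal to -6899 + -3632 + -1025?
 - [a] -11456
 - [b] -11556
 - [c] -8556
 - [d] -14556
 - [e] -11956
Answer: b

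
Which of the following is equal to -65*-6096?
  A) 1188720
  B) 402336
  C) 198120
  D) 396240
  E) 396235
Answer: D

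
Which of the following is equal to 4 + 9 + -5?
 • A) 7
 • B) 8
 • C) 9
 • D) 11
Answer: B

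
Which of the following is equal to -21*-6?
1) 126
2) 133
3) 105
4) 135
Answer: 1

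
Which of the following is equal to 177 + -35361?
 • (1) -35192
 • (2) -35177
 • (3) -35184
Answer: 3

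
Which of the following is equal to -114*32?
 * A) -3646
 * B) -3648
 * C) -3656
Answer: B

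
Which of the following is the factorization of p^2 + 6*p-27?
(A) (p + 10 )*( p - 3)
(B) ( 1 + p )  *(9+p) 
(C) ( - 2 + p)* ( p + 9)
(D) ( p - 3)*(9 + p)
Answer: D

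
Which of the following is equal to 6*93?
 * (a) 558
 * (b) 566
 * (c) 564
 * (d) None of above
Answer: a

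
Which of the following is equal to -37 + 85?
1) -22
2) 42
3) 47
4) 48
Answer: 4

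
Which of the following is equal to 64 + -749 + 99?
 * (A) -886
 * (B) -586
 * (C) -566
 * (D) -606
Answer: B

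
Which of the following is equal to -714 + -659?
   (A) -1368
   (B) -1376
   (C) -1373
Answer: C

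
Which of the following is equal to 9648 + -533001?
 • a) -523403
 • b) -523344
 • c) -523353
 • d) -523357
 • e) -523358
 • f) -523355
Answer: c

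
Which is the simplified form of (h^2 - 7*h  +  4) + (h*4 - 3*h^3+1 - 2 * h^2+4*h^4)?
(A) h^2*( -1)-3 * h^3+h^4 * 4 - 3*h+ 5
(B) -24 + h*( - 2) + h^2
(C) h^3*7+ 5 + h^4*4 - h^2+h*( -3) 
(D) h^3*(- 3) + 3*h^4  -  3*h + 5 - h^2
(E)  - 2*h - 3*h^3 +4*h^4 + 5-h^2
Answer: A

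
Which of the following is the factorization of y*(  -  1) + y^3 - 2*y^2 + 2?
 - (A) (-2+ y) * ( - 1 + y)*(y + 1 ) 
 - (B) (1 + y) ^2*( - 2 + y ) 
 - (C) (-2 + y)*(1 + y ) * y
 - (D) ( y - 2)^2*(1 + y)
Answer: A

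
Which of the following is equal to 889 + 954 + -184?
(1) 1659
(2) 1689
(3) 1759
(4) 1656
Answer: 1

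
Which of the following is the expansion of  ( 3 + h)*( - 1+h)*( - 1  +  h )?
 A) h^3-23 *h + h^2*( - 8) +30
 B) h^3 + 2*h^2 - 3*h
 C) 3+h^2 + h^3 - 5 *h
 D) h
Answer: C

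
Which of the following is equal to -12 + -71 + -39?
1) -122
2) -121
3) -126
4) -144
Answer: 1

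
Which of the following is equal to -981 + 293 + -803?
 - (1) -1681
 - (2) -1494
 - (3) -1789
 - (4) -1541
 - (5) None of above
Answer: 5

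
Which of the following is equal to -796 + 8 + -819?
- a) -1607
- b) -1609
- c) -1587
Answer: a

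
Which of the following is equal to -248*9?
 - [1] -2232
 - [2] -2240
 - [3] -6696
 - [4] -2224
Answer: 1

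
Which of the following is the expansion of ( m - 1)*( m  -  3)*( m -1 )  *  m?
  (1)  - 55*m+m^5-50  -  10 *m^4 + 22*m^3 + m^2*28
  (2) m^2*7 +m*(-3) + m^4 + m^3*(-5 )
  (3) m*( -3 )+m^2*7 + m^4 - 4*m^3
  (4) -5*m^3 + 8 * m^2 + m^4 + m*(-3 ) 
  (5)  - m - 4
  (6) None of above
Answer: 2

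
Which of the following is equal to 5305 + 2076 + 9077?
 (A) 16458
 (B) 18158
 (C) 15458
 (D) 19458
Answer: A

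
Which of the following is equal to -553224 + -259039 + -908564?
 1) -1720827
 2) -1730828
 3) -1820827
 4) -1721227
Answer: 1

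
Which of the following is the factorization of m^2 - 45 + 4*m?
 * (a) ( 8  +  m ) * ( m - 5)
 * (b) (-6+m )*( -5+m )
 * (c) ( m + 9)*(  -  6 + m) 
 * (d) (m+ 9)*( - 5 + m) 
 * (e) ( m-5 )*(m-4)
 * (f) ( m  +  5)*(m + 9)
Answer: d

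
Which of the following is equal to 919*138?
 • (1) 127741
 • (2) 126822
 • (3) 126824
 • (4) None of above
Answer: 2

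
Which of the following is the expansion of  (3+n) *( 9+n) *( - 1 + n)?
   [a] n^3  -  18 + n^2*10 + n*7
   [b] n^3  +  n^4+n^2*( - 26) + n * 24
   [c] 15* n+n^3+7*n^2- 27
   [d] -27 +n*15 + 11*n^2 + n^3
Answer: d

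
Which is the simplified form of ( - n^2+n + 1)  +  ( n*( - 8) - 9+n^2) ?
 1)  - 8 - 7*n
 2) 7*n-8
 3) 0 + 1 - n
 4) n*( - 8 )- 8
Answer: 1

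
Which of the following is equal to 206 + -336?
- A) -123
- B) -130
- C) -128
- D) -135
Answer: B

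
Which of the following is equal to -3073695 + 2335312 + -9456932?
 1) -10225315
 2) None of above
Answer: 2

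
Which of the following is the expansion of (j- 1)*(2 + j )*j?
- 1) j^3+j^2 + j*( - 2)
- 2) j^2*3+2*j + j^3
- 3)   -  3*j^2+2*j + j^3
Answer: 1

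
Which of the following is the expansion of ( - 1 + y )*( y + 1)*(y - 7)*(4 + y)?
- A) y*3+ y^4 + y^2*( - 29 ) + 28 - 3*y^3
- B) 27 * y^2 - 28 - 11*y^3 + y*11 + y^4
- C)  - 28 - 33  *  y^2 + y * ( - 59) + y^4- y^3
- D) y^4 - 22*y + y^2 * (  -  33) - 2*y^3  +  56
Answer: A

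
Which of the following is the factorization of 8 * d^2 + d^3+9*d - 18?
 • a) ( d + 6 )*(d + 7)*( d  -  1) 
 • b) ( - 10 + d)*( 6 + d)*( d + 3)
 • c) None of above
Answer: c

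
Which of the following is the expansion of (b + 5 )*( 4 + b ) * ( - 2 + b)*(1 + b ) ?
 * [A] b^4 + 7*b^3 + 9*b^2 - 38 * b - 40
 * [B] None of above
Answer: B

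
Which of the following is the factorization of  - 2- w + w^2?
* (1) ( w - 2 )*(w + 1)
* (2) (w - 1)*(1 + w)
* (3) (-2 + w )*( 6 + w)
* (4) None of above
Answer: 1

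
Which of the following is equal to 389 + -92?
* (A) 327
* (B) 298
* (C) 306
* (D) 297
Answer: D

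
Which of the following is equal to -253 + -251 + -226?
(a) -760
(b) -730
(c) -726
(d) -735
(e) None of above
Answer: b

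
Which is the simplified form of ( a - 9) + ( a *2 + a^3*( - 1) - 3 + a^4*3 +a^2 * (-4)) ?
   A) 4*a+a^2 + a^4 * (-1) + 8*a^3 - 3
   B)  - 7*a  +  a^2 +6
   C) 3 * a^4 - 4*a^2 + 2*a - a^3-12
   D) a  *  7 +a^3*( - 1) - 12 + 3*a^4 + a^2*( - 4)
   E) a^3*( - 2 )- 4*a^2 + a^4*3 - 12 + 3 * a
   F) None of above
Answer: F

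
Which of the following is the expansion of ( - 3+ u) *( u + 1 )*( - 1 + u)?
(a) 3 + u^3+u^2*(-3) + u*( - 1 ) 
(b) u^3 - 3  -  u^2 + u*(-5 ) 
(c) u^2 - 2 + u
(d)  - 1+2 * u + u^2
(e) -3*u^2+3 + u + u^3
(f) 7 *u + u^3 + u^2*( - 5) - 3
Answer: a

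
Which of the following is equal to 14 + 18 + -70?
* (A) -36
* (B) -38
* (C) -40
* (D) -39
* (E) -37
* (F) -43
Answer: B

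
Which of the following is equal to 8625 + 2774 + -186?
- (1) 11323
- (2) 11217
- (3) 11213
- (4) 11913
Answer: 3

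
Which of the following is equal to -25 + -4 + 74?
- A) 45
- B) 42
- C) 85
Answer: A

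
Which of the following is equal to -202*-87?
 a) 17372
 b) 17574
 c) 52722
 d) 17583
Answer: b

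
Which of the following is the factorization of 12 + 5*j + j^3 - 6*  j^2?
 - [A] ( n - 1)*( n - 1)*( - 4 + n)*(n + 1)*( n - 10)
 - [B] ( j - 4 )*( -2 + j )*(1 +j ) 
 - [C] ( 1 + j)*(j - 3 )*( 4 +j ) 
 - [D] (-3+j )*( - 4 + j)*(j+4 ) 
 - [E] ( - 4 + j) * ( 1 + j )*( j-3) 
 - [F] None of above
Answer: E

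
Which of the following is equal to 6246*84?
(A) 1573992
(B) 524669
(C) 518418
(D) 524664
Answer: D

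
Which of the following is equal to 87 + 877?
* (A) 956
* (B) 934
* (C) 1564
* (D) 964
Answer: D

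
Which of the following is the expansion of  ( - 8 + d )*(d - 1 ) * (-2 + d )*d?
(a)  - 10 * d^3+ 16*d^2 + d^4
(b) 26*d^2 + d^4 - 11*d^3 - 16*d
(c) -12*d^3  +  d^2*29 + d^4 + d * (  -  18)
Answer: b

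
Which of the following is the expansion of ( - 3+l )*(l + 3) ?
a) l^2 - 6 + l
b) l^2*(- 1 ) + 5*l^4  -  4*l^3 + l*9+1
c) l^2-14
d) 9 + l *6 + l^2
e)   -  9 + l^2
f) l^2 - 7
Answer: e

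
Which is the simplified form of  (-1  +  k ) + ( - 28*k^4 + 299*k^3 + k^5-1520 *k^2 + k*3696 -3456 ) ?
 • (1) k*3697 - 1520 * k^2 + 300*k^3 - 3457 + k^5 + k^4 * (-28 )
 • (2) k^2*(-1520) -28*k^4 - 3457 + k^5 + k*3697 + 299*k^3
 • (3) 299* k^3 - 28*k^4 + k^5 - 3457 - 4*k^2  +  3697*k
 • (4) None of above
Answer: 2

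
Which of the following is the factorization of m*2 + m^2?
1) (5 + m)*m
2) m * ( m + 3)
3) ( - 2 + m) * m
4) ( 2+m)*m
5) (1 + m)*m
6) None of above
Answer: 4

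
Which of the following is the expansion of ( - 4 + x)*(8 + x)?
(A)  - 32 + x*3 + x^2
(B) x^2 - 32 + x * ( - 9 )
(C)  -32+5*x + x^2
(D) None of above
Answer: D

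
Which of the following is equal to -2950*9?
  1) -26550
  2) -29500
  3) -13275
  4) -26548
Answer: 1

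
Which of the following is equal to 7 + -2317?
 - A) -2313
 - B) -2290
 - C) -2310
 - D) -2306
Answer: C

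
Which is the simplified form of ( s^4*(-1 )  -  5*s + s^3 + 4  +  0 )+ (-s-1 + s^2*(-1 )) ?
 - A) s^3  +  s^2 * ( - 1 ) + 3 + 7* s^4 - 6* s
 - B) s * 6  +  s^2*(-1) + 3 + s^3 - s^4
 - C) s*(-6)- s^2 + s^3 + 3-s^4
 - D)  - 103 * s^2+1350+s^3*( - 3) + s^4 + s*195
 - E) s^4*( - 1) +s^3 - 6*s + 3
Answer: C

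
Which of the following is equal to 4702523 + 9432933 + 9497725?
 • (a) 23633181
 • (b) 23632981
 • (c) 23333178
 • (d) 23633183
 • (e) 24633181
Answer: a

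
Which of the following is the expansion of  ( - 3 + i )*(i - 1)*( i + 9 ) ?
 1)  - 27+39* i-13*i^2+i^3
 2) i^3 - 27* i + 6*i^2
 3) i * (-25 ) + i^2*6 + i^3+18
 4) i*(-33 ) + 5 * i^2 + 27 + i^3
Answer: 4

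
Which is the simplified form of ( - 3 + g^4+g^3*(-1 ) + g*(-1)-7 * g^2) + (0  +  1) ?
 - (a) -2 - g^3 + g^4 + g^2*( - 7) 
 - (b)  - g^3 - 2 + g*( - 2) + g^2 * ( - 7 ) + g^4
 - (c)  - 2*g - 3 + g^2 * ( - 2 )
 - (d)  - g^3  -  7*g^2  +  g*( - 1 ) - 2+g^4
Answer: d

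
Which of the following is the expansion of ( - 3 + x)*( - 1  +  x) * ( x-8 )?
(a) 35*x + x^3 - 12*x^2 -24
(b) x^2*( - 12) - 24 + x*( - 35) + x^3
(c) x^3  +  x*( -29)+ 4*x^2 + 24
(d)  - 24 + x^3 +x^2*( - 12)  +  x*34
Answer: a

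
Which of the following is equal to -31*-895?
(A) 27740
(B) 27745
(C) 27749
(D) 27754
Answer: B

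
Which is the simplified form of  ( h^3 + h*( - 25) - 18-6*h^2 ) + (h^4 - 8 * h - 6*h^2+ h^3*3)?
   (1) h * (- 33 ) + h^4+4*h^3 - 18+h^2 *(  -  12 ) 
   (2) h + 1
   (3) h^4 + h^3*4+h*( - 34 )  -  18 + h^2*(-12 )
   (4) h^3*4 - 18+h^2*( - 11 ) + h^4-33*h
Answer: 1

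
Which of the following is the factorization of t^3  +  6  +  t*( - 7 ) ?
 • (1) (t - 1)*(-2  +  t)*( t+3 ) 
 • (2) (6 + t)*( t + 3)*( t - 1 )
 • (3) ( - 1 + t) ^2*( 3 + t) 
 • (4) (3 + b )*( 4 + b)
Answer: 1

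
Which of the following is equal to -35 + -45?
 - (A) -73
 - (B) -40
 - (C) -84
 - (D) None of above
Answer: D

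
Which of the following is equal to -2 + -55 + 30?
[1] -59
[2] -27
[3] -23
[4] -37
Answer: 2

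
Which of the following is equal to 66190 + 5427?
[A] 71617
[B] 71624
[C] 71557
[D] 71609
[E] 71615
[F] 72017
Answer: A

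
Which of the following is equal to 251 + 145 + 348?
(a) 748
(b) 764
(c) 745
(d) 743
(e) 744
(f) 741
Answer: e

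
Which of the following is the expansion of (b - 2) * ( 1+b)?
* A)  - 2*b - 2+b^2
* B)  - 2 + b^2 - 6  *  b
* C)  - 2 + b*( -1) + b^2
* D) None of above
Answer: C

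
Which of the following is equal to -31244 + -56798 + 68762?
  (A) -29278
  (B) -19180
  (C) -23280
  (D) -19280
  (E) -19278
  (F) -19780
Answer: D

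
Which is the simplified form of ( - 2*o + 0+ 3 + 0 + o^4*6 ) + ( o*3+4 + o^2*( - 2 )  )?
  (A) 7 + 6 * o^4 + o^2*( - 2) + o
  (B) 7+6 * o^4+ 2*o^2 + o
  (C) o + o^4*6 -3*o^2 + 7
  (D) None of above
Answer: A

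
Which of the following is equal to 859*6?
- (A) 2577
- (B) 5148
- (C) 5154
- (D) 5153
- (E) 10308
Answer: C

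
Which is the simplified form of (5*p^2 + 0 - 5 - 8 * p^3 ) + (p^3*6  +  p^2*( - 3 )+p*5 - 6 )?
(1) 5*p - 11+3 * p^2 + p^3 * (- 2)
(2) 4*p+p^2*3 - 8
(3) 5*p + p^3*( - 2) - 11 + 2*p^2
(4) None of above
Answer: 3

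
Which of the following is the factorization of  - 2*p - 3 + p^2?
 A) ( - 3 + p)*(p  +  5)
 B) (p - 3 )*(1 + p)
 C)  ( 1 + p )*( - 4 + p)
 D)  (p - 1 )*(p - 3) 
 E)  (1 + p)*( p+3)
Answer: B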